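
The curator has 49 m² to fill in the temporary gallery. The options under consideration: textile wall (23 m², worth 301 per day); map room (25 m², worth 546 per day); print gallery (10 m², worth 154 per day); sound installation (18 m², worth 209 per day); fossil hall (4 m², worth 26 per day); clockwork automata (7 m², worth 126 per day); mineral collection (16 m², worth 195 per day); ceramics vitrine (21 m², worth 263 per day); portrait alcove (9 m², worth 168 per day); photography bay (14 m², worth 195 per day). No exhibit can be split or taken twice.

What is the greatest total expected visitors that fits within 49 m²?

The ratio heuristic lands on map room + fossil hall + clockwork automata + portrait alcove (866) but leaves 4 m² idle.
Dropping fossil hall and clockwork automata frees 11 m²; slotting in photography bay (14 m²) lifts the total to 909 at 48 m².
Runner-up map room + print gallery + photography bay tops out at 895.

909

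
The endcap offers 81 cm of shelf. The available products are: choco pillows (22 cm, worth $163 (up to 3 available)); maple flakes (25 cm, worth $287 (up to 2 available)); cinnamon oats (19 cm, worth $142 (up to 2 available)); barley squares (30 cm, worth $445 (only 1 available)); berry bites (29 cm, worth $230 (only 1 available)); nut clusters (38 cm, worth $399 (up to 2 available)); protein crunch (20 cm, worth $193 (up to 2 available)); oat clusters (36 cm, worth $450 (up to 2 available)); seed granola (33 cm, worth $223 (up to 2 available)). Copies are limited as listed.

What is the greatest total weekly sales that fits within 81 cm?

1019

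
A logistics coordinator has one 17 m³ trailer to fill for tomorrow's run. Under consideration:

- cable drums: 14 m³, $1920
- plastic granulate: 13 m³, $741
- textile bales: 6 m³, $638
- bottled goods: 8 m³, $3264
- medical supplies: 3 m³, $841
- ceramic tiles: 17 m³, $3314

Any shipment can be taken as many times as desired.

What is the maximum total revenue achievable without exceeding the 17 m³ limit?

6528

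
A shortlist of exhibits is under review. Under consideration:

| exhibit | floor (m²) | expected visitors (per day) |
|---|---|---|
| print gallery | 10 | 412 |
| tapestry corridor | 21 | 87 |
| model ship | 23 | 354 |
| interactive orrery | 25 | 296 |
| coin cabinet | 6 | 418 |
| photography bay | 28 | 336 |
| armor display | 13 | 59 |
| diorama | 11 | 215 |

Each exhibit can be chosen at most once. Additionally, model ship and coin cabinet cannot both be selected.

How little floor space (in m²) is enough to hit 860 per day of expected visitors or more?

27

Look for the lowest-floor combination reaching 860.
print gallery + coin cabinet + diorama reaches 1045 using 27 m².
Below 27 m² the best achievable stays under 860.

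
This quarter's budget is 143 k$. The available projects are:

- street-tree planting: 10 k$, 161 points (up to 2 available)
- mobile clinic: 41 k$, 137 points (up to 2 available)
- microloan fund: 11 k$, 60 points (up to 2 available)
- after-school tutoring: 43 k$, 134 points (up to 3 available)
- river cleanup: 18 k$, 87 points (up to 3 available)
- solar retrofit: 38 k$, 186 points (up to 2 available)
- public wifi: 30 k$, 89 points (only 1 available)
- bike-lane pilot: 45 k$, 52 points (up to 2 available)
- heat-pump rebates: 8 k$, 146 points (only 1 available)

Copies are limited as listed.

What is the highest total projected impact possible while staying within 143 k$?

Ranking by ratio (projected impact/k$): heat-pump rebates 18.25, street-tree planting 16.10, microloan fund 5.45.
Filling by ratio: 2×street-tree planting + 2×microloan fund + 2×solar retrofit + heat-pump rebates for 960, with 17 k$ left unused.
The 38 k$ tied up in solar retrofit is better spent on 3×river cleanup — total rises to 1035 (142 k$).
The spare 1 k$ is too small for any remaining project, and no exchange beats 1035.

1035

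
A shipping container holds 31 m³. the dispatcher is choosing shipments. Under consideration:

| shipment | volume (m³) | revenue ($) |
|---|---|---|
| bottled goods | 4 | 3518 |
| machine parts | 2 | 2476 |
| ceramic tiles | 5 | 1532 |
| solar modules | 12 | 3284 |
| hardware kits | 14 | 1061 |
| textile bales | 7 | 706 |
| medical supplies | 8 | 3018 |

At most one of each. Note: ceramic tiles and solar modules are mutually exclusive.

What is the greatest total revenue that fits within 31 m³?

Ranking by ratio (revenue/m³): machine parts 1238.00, bottled goods 879.50, medical supplies 377.25.
Best packing: bottled goods + machine parts + solar modules + medical supplies — 26 m³, 12296 total.

12296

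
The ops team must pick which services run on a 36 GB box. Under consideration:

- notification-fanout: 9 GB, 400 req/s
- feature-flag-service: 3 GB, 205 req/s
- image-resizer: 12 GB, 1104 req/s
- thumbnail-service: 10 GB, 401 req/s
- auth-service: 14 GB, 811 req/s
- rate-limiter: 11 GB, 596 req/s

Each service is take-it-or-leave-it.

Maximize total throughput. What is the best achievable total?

2316

Ranking by ratio (throughput/GB): image-resizer 92.00, feature-flag-service 68.33, auth-service 57.93.
Taking the top-ratio services first gives feature-flag-service + image-resizer + auth-service for 2120 (29 GB).
Dropping feature-flag-service frees 3 GB; slotting in thumbnail-service (10 GB) lifts the total to 2316 at 36 GB.
Next best is notification-fanout + image-resizer + auth-service at 2315 (35 GB) — short by 1.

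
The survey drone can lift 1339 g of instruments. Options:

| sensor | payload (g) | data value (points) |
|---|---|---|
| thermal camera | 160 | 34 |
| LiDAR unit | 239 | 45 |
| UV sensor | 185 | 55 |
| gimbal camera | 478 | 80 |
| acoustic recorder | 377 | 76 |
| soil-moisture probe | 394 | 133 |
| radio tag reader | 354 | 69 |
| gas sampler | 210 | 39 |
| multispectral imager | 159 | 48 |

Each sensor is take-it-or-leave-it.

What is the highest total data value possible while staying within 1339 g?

351

Filling by ratio: thermal camera + UV sensor + acoustic recorder + soil-moisture probe + multispectral imager for 346, with 64 g left unused.
Replace thermal camera with gas sampler: the trade gains 5 net, giving 351 at 1325 g.
The spare 14 g is too small for any remaining sensor, and no exchange beats 351.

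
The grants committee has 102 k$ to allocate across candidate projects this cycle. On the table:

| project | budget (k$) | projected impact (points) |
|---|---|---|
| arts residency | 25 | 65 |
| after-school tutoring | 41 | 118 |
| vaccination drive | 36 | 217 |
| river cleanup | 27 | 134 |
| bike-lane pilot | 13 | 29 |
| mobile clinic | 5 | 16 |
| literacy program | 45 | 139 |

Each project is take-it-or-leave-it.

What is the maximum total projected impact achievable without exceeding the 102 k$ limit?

By projected impact per k$: vaccination drive 6.03, river cleanup 4.96, mobile clinic 3.20 lead.
A density-first pass picks arts residency + vaccination drive + river cleanup + mobile clinic — 432 at 93 k$.
Replace mobile clinic with bike-lane pilot: the trade gains 13 net, giving 445 at 101 k$.
Runner-up arts residency + vaccination drive + river cleanup + mobile clinic tops out at 432.

445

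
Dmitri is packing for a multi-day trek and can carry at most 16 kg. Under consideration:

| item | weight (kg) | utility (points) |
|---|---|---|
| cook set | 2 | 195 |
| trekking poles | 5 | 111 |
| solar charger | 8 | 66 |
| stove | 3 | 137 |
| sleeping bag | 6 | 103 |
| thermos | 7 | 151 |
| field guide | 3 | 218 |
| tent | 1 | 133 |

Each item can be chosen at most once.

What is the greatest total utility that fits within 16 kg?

834

Ranking by ratio (utility/kg): tent 133.00, cook set 97.50, field guide 72.67.
Filling by ratio: cook set + trekking poles + stove + field guide + tent for 794, with 2 kg left unused.
The 5 kg tied up in trekking poles is better spent on thermos — total rises to 834 (16 kg).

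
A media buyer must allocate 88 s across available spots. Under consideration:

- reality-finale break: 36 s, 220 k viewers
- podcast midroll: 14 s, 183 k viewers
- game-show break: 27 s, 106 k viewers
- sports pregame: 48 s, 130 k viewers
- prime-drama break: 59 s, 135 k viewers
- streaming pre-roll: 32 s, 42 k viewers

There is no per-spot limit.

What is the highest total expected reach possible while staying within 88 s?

6×podcast midroll uses 84 of the 88 s and totals 1098.
No other feasible combination exceeds 1098.

1098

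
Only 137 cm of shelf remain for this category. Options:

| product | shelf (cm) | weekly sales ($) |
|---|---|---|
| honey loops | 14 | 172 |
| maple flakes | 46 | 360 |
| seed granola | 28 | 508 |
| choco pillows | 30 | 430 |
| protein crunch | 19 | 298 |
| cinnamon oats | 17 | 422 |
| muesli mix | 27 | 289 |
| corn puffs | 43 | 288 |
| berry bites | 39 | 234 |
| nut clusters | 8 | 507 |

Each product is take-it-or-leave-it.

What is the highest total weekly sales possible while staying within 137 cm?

2454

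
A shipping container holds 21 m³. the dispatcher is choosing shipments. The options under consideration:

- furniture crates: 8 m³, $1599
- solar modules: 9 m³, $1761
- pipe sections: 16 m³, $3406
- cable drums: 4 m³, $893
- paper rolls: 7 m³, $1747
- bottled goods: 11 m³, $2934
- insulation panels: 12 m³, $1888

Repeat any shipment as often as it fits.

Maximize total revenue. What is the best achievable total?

5241

Filling by ratio: paper rolls + bottled goods for 4681, with 3 m³ left unused.
Dropping bottled goods frees 11 m³; slotting in 2×paper rolls (14 m³) lifts the total to 5241 at 21 m³.
That's the maximum — no swap from here does better than 5241.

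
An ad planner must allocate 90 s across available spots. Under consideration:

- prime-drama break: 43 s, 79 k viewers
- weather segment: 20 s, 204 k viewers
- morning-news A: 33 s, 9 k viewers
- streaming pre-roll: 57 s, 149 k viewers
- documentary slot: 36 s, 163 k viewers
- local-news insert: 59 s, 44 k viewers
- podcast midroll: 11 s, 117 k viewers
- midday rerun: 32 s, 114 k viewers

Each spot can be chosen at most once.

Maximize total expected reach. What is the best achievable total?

484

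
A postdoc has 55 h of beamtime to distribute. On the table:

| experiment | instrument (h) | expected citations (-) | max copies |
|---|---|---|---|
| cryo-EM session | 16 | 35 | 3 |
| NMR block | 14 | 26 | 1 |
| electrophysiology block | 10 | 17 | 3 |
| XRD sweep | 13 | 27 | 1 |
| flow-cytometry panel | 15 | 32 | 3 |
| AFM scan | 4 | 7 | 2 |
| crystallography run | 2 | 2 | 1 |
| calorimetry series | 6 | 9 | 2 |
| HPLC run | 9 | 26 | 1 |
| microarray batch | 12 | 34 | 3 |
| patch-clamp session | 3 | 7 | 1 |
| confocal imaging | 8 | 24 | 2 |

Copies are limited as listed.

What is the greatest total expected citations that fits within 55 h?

Filling by ratio: crystallography run + HPLC run + 2×microarray batch + patch-clamp session + 2×confocal imaging for 151, with 1 h left unused.
Replace crystallography run and HPLC run with microarray batch: the trade gains 6 net, giving 157 at 55 h.
That's the maximum — no swap from here does better than 157.

157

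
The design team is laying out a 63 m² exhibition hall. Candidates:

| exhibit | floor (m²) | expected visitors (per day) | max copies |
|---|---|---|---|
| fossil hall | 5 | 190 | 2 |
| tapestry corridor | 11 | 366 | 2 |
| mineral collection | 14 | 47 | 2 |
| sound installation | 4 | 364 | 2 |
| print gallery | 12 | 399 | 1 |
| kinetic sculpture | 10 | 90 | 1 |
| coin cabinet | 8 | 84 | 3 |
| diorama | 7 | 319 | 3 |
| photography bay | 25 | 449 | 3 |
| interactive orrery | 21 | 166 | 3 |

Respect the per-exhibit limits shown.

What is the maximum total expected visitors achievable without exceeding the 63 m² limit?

2830

Filling by ratio: 2×fossil hall + 2×tapestry corridor + 2×sound installation + 3×diorama for 2797, with 2 m² left unused.
Dropping tapestry corridor frees 11 m²; slotting in print gallery (12 m²) lifts the total to 2830 at 62 m².
No other feasible combination exceeds 2830.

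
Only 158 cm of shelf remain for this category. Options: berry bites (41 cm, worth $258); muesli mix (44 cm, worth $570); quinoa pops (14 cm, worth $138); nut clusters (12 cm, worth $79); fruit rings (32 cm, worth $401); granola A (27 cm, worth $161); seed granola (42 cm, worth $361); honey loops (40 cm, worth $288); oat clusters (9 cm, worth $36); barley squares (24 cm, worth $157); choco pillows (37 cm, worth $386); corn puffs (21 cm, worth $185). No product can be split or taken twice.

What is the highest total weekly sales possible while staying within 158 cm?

1718

A density-first pass picks muesli mix + quinoa pops + fruit rings + oat clusters + choco pillows + corn puffs — 1716 at 157 cm.
Dropping quinoa pops and oat clusters and corn puffs frees 44 cm; slotting in seed granola (42 cm) lifts the total to 1718 at 155 cm.
Nothing else within 158 cm beats 1718.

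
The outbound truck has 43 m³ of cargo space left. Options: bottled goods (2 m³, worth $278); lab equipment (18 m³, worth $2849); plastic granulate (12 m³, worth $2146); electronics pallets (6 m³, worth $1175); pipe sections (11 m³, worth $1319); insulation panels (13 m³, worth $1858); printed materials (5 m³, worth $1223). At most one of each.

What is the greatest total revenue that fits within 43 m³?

By revenue per m³: printed materials 244.60, electronics pallets 195.83, plastic granulate 178.83 lead.
The ratio ordering already packs tightly: bottled goods + lab equipment + plastic granulate + electronics pallets + printed materials, 43 m³, 7671.
Runner-up lab equipment + plastic granulate + electronics pallets + printed materials tops out at 7393.

7671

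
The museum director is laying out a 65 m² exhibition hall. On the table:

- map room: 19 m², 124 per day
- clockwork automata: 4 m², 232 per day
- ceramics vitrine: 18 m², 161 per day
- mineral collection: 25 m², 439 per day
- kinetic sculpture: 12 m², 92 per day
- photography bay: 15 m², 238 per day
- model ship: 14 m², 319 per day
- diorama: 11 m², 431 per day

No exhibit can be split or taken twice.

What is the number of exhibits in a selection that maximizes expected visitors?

4

The maximum expected visitors within 65 m² is 1427.
One optimal bundle: mineral collection + photography bay + model ship + diorama (65 m²).
Every optimal selection uses 4 exhibits.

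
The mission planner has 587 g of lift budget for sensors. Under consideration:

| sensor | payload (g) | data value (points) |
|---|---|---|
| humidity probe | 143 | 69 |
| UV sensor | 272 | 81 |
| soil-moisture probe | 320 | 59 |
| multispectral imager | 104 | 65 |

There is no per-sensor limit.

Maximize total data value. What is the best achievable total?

Greedy by ratio would take 5×multispectral imager: 520 g used, total 325.
Replace multispectral imager with humidity probe: the trade gains 4 net, giving 329 at 559 g.
Every other selection either busts 587 g or fails to beat 329.

329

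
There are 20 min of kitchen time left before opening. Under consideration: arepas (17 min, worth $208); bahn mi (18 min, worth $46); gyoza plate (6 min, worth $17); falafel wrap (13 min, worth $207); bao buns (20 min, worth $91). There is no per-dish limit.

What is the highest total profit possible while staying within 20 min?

By profit per min: falafel wrap 15.92, arepas 12.24, bao buns 4.55 lead.
Taking gyoza plate + falafel wrap: 19 min used, 224 in profit.
Nothing else within 20 min beats 224.

224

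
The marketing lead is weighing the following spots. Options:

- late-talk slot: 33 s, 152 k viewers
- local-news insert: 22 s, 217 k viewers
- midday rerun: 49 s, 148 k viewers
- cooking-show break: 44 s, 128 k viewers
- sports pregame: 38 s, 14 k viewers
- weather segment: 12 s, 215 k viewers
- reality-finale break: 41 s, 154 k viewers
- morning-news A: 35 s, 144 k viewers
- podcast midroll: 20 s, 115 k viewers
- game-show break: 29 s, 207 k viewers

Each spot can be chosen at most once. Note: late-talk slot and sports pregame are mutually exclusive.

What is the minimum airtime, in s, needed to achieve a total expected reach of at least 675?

83

Need the lightest bundle worth ≥ 675.
local-news insert + weather segment + podcast midroll + game-show break reaches 754 using 83 s.
Any bundle with less than 83 s falls short of 675.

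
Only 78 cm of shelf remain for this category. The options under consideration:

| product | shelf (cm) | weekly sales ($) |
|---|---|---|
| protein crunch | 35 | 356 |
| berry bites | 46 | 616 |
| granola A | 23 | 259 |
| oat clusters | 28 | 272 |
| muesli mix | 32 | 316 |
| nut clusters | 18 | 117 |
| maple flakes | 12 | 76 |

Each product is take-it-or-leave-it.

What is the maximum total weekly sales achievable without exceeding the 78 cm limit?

932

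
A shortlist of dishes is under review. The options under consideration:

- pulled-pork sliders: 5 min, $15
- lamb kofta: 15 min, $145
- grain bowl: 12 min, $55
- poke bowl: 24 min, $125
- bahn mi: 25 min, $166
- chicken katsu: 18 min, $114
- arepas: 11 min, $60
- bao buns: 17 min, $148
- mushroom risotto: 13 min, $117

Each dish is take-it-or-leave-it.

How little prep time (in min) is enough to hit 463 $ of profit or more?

56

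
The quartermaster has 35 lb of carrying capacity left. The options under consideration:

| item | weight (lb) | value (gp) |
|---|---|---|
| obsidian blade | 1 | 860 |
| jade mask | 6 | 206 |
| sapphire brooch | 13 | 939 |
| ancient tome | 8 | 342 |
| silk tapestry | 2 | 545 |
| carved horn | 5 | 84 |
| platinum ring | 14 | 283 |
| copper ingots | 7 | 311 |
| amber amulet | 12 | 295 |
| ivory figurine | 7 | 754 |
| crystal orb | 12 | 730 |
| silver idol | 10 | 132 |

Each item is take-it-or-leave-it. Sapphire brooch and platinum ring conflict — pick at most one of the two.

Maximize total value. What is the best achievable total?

Density check — obsidian blade 860.00, silk tapestry 272.50, ivory figurine 107.71 are the best per lb.
Taking obsidian blade + sapphire brooch + silk tapestry + ivory figurine + crystal orb: 35 lb used, 3828 in value.

3828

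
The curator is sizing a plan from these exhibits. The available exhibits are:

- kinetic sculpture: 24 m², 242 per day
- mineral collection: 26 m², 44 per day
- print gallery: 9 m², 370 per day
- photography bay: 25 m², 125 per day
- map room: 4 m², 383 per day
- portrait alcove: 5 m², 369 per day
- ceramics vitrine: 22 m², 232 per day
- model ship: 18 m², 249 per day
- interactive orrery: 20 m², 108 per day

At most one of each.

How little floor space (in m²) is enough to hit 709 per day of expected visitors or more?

9

Look for the lowest-floor combination reaching 709.
map room + portrait alcove: 752 expected visitors at 9 m².
Below 9 m² the best achievable stays under 709.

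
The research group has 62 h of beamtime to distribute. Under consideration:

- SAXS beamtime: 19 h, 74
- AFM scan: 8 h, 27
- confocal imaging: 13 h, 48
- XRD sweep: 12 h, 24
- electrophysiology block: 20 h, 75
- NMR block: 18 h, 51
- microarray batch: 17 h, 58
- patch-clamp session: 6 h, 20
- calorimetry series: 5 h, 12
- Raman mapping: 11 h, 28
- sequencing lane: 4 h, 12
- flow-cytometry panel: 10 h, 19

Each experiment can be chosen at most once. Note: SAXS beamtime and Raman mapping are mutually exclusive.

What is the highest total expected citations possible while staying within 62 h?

229

Greedy by ratio would take SAXS beamtime + AFM scan + confocal imaging + electrophysiology block: 60 h used, total 224.
The 8 h tied up in AFM scan is better spent on patch-clamp session + sequencing lane — total rises to 229 (62 h).
Next best is SAXS beamtime + electrophysiology block + microarray batch + patch-clamp session at 227 (62 h) — short by 2.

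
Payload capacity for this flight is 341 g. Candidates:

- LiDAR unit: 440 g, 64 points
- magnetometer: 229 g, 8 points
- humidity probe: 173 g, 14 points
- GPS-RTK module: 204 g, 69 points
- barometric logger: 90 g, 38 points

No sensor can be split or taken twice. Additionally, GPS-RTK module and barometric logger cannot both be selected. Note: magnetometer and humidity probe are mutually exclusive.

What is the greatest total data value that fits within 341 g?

Ranking by ratio (data value/g): barometric logger 0.42, GPS-RTK module 0.34, LiDAR unit 0.15, humidity probe 0.08.
Taking GPS-RTK module: 204 g used, 69 in data value.
Runner-up humidity probe + barometric logger tops out at 52.

69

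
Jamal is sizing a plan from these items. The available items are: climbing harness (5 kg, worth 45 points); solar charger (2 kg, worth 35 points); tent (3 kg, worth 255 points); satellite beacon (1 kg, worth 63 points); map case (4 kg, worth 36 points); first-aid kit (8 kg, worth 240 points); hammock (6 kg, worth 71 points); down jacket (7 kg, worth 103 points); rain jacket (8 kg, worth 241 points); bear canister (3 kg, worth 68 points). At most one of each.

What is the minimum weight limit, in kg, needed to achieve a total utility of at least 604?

Look for the lowest-weight combination reaching 604.
tent + satellite beacon + first-aid kit + bear canister reaches 626 using 15 kg.
No combination under 15 kg hits 604.

15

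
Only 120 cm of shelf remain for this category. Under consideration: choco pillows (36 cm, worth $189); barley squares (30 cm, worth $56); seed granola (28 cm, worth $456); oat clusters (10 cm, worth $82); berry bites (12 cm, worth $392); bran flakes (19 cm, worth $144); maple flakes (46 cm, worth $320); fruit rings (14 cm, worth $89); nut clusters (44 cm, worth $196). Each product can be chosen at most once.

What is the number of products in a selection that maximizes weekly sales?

5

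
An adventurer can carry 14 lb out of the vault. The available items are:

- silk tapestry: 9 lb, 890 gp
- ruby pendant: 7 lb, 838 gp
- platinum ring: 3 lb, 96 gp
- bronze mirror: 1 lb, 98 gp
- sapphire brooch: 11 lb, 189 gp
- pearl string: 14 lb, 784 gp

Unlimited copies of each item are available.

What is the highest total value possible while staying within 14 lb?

1676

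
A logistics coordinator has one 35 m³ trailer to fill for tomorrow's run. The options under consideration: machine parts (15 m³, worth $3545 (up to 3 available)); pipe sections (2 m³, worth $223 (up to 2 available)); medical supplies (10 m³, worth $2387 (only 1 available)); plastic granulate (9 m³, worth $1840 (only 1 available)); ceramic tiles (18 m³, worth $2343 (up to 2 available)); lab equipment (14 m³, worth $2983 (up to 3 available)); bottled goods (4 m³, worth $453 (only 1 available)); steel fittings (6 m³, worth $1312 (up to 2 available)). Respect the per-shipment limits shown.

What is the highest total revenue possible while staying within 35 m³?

Greedy by ratio would take machine parts + medical supplies + bottled goods + steel fittings: 35 m³ used, total 7697.
The 14 m³ tied up in medical supplies and bottled goods is better spent on lab equipment — total rises to 7840 (35 m³).
That's the maximum — no swap from here does better than 7840.

7840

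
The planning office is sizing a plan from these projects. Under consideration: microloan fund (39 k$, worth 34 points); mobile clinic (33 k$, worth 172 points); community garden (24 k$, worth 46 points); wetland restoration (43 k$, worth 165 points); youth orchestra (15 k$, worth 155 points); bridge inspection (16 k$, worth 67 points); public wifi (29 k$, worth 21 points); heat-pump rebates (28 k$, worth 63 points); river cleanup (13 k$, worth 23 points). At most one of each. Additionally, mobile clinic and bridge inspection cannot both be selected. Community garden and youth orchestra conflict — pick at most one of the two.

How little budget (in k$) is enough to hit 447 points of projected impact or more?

Look for the lowest-budget combination reaching 447.
mobile clinic + wetland restoration + youth orchestra reaches 492 using 91 k$.
Any bundle with less than 91 k$ falls short of 447.

91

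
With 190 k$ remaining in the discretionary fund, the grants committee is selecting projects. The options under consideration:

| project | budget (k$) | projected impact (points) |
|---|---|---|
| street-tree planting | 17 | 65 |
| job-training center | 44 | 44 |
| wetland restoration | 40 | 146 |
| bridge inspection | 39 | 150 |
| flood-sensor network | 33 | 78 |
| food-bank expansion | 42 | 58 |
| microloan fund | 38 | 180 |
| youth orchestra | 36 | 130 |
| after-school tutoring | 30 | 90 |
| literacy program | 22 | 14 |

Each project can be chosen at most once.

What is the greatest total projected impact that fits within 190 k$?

696

Taking the top-ratio projects first gives street-tree planting + wetland restoration + bridge inspection + microloan fund + youth orchestra for 671 (170 k$).
The 17 k$ tied up in street-tree planting is better spent on after-school tutoring — total rises to 696 (183 k$).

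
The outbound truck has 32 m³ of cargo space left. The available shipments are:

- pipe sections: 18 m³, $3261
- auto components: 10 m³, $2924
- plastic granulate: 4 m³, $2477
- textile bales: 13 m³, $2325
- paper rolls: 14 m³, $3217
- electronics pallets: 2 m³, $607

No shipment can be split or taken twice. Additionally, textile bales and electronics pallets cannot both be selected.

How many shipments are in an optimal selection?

4

Optimal total is 9225.
auto components + plastic granulate + paper rolls + electronics pallets hits 9225 at 30 m³.
Every optimal selection uses 4 shipments.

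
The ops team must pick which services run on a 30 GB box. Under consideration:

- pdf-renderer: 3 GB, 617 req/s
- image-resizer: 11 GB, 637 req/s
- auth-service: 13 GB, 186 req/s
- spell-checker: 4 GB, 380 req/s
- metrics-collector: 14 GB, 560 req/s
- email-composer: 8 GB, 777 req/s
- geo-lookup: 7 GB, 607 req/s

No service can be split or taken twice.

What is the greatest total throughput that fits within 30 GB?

2638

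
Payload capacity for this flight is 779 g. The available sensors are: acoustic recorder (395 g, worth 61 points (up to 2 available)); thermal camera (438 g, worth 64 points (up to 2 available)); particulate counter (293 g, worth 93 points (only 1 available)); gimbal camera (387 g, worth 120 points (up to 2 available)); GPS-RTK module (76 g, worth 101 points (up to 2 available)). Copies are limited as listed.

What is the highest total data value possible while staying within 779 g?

322

The ratio heuristic lands on particulate counter + 2×GPS-RTK module (295) but leaves 334 g idle.
Dropping particulate counter frees 293 g; slotting in gimbal camera (387 g) lifts the total to 322 at 539 g.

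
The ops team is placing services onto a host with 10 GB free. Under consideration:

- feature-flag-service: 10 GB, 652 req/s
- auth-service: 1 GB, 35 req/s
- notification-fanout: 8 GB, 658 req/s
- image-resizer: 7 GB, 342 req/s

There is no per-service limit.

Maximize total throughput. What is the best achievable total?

Density check — notification-fanout 82.25, feature-flag-service 65.20, image-resizer 48.86 are the best per GB.
2×auth-service + notification-fanout uses 10 of the 10 GB and totals 728.
Nothing else within 10 GB beats 728.

728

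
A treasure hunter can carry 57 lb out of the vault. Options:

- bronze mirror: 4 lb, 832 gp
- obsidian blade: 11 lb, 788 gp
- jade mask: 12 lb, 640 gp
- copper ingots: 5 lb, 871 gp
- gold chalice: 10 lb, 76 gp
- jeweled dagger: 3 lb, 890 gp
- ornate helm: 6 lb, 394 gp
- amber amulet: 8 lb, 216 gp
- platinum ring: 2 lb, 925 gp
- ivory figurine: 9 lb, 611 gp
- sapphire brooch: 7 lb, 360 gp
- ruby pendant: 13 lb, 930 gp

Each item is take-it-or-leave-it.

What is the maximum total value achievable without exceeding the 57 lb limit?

6270

Density check — platinum ring 462.50, jeweled dagger 296.67, bronze mirror 208.00, copper ingots 174.20 are the best per lb.
A density-first pass picks bronze mirror + obsidian blade + copper ingots + jeweled dagger + ornate helm + platinum ring + ivory figurine + ruby pendant — 6241 at 53 lb.
Replace ivory figurine with jade mask: the trade gains 29 net, giving 6270 at 56 lb.
Runner-up bronze mirror + obsidian blade + copper ingots + jeweled dagger + ornate helm + platinum ring + ivory figurine + ruby pendant tops out at 6241.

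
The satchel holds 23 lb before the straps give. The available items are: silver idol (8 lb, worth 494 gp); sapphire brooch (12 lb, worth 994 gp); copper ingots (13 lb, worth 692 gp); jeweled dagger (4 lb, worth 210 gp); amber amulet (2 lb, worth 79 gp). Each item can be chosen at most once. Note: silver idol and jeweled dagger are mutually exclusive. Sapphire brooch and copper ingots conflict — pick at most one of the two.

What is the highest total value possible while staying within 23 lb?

1567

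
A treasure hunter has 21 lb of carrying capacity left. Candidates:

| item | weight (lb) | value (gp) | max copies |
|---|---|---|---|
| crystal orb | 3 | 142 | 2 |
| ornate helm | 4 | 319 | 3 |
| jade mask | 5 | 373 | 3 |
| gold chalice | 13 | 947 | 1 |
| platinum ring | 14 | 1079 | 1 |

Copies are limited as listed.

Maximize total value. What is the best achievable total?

By value per lb: ornate helm 79.75, platinum ring 77.07, jade mask 74.60, gold chalice 72.85 lead.
Filling by ratio: crystal orb + 3×ornate helm + jade mask for 1472, with 1 lb left unused.
Replace crystal orb and ornate helm and jade mask with gold chalice: the trade gains 113 net, giving 1585 at 21 lb.
That's the maximum — no swap from here does better than 1585.

1585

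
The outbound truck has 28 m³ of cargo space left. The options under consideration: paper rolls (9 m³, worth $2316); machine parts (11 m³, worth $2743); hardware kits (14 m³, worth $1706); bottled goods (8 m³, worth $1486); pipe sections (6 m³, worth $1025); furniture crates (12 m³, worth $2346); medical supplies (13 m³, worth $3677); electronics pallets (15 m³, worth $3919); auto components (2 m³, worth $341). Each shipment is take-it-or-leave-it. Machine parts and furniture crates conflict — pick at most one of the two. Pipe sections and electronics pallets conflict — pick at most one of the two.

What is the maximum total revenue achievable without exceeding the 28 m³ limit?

7596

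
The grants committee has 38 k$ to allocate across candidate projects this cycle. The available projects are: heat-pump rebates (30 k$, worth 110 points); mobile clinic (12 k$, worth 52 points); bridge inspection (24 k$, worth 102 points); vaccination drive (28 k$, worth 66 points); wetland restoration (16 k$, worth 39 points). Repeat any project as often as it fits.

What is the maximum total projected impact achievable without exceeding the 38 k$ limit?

The ratio ordering already packs tightly: 3×mobile clinic, 36 k$, 156.
No other feasible combination exceeds 156.

156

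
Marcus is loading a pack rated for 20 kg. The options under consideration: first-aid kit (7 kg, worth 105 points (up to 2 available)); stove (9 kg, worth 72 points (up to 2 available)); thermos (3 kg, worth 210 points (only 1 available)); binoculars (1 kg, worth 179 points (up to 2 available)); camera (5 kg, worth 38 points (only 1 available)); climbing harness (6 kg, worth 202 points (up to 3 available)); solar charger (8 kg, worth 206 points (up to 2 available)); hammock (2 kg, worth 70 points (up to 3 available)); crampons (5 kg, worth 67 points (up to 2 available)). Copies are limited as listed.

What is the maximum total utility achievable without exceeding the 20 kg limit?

1042

Greedy by ratio would take thermos + 2×binoculars + climbing harness + 3×hammock: 17 kg used, total 980.
Replace 2×hammock with climbing harness: the trade gains 62 net, giving 1042 at 19 kg.
The spare 1 kg is too small for any remaining item, and no exchange beats 1042.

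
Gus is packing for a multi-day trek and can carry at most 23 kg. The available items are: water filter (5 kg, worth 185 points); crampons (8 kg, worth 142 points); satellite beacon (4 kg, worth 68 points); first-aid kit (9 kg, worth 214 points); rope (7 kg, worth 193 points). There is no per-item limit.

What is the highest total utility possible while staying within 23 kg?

748

Taking the top-ratio items first gives 4×water filter for 740 (20 kg).
Replace water filter with rope: the trade gains 8 net, giving 748 at 22 kg.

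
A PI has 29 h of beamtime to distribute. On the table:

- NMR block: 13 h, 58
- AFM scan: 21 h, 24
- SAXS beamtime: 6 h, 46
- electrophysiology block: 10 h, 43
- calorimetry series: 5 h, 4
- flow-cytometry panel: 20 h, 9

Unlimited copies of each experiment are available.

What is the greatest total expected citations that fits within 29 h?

188

Taking 4×SAXS beamtime + calorimetry series: 29 h used, 188 in expected citations.
Every other selection either busts 29 h or fails to beat 188.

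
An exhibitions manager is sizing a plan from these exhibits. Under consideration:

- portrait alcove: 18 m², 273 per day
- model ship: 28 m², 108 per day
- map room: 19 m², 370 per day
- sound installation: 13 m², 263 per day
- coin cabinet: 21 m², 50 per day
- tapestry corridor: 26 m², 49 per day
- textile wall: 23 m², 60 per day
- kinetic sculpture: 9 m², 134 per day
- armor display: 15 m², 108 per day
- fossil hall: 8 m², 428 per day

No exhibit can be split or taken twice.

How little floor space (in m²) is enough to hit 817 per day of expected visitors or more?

Need the lightest bundle worth ≥ 817.
Taking sound installation + kinetic sculpture + fossil hall gives 825 (≥ 817) for 30 m².
Any bundle with less than 30 m² falls short of 817.

30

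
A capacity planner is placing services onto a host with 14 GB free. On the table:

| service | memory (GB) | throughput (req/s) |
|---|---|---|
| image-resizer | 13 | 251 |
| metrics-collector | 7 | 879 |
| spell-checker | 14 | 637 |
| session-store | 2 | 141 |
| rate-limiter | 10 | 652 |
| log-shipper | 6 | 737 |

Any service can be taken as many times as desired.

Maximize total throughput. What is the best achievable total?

1758

Best packing: 2×metrics-collector — 14 GB, 1758 total.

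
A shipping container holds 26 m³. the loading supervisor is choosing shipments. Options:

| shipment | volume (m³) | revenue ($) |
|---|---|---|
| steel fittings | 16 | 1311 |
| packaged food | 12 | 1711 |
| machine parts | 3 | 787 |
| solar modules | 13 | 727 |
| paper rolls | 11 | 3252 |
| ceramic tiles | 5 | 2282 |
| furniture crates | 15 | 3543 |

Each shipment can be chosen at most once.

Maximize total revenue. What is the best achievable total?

6795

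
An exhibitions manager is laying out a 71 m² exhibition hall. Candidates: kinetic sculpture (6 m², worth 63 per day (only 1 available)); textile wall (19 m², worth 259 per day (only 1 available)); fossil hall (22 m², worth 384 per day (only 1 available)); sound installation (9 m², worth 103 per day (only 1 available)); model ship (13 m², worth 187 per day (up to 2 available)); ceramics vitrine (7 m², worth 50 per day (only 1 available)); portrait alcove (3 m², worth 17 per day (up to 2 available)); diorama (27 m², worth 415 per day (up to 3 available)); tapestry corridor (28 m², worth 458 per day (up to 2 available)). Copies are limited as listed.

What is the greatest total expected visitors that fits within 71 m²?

1103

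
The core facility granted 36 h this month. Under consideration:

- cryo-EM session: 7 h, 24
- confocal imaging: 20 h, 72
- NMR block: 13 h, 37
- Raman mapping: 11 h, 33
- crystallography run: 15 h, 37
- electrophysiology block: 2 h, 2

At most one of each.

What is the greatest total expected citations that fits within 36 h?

Filling by ratio: cryo-EM session + confocal imaging + electrophysiology block for 98, with 7 h left unused.
The 7 h tied up in cryo-EM session is better spent on NMR block — total rises to 111 (35 h).
Runner-up confocal imaging + NMR block tops out at 109.

111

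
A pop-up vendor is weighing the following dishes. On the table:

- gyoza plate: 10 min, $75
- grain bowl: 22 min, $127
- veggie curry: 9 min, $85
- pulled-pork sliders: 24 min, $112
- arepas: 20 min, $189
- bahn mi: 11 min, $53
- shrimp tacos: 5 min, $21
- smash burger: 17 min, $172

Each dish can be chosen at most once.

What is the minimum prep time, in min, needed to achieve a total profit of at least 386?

Minimise min subject to total profit ≥ 386.
Taking veggie curry + arepas + smash burger gives 446 (≥ 386) for 46 min.
Below 46 min the best achievable stays under 386.

46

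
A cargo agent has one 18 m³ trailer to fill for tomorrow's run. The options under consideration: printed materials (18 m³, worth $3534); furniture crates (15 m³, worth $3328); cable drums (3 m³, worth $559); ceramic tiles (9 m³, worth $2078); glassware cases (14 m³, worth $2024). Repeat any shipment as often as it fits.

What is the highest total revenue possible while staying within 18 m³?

Best packing: 2×ceramic tiles — 18 m³, 4156 total.
Every other selection either busts 18 m³ or fails to beat 4156.

4156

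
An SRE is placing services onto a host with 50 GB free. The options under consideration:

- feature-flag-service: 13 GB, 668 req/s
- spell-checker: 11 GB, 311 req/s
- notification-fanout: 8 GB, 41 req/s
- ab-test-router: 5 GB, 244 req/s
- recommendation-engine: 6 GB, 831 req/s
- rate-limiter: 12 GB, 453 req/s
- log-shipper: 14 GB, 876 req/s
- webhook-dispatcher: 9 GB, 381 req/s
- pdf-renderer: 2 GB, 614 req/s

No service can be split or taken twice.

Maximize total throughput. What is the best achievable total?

3614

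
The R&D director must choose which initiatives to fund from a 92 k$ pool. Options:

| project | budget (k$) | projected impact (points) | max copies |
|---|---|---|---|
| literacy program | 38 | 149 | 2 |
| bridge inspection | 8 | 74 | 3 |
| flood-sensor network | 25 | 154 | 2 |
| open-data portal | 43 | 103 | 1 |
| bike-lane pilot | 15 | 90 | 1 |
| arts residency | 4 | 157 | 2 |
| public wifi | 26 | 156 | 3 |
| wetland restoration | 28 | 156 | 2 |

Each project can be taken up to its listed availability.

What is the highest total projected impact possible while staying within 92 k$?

Filling by ratio: 3×bridge inspection + 2×flood-sensor network + 2×arts residency for 844, with 10 k$ left unused.
Dropping bridge inspection and 2×flood-sensor network frees 58 k$; slotting in bike-lane pilot + 2×public wifi (67 k$) lifts the total to 864 at 91 k$.
Every other selection either busts 92 k$ or exceeds an availability limit or fails to beat 864.

864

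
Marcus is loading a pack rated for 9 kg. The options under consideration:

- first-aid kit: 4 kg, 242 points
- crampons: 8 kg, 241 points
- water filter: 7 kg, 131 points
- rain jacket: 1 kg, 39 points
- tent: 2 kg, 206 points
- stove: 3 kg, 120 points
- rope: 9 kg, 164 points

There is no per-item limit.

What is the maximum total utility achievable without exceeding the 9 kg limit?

Rain jacket + 4×tent uses 9 of the 9 kg and totals 863.

863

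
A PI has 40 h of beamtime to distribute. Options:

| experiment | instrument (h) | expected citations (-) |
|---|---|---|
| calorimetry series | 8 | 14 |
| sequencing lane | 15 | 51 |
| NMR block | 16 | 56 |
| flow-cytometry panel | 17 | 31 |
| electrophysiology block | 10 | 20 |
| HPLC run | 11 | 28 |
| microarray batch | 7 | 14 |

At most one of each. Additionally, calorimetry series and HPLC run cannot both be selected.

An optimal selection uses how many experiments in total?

3

Optimal total is 121.
One optimal bundle: calorimetry series + sequencing lane + NMR block (39 h).
Every optimal selection uses 3 experiments.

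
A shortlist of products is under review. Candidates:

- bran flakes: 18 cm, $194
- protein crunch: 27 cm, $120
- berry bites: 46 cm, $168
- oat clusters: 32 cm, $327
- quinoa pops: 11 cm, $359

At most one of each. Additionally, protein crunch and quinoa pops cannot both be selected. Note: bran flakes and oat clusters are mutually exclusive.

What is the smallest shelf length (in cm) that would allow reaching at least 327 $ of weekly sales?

Look for the lowest-shelf combination reaching 327.
Taking quinoa pops gives 359 (≥ 327) for 11 cm.
Below 11 cm the best achievable stays under 327.

11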